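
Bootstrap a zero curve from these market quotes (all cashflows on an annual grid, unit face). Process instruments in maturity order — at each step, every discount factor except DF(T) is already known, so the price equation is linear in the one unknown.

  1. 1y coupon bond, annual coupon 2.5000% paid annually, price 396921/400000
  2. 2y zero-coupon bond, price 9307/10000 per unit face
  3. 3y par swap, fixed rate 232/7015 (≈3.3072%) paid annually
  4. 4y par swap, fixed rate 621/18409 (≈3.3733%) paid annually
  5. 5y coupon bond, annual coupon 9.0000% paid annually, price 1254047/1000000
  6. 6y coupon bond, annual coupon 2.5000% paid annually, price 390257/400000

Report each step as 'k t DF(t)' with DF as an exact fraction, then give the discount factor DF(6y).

1 1 9681/10000
2 2 9307/10000
3 3 567/625
4 4 4379/5000
5 5 1693/2000
6 6 4207/5000
DF(6y) = 4207/5000 ≈ 0.841400

step 1 [1y] bond c/1=1/40: DF=(396921/400000 − 1/40·(0))/(1+1/40) = 9681/10000 ≈ 0.968100
step 2 [2y] zero: DF = P = 9307/10000 ≈ 0.930700
step 3 [3y] swap r/1=232/7015: DF=(1 − 232/7015·(0.968100+0.930700))/(1+232/7015) = 567/625 ≈ 0.907200
step 4 [4y] swap r/1=621/18409: DF=(1 − 621/18409·(0.968100+0.930700+0.907200))/(1+621/18409) = 4379/5000 ≈ 0.875800
step 5 [5y] bond c/1=9/100: DF=(1254047/1000000 − 9/100·(0.968100+0.930700+0.907200+0.875800))/(1+9/100) = 1693/2000 ≈ 0.846500
step 6 [6y] bond c/1=1/40: DF=(390257/400000 − 1/40·(0.968100+0.930700+0.907200+0.875800+0.846500))/(1+1/40) = 4207/5000 ≈ 0.841400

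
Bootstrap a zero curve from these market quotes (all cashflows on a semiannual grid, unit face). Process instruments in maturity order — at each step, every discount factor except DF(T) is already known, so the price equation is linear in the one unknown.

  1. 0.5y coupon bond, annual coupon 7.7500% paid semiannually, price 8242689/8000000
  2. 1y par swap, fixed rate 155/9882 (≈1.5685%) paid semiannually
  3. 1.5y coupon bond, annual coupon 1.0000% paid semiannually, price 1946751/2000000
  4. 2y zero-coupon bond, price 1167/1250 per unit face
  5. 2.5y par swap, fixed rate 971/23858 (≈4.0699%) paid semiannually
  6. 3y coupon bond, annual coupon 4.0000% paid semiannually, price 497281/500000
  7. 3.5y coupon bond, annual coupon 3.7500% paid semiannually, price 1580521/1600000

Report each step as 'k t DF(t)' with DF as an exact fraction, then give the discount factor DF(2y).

step 1 [0.5y] bond c/2=31/800: DF=(8242689/8000000 − 31/800·(0))/(1+31/800) = 9919/10000 ≈ 0.991900
step 2 [1y] swap r/2=155/19764: DF=(1 − 155/19764·(0.991900))/(1+155/19764) = 1969/2000 ≈ 0.984500
step 3 [1.5y] bond c/2=1/200: DF=(1946751/2000000 − 1/200·(0.991900+0.984500))/(1+1/200) = 9587/10000 ≈ 0.958700
step 4 [2y] zero: DF = P = 1167/1250 ≈ 0.933600
step 5 [2.5y] swap r/2=971/47716: DF=(1 − 971/47716·(0.991900+0.984500+0.958700+0.933600))/(1+971/47716) = 9029/10000 ≈ 0.902900
step 6 [3y] bond c/2=1/50: DF=(497281/500000 − 1/50·(0.991900+0.984500+0.958700+0.933600+0.902900))/(1+1/50) = 1763/2000 ≈ 0.881500
step 7 [3.5y] bond c/2=3/160: DF=(1580521/1600000 − 3/160·(0.991900+0.984500+0.958700+0.933600+0.902900+0.881500))/(1+3/160) = 541/625 ≈ 0.865600

1 1/2 9919/10000
2 1 1969/2000
3 3/2 9587/10000
4 2 1167/1250
5 5/2 9029/10000
6 3 1763/2000
7 7/2 541/625
DF(2y) = 1167/1250 ≈ 0.933600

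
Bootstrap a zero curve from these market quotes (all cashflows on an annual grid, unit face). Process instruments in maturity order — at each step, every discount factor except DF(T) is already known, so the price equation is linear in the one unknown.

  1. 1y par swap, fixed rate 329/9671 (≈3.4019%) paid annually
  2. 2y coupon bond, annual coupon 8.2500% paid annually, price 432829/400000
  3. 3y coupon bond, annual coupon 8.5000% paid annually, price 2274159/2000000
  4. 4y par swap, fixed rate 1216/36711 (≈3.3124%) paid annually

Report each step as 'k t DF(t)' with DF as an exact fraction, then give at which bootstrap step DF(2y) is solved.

step 1 [1y] swap r/1=329/9671: DF=(1 − 329/9671·(0))/(1+329/9671) = 9671/10000 ≈ 0.967100
step 2 [2y] bond c/1=33/400: DF=(432829/400000 − 33/400·(0.967100))/(1+33/400) = 9259/10000 ≈ 0.925900
step 3 [3y] bond c/1=17/200: DF=(2274159/2000000 − 17/200·(0.967100+0.925900))/(1+17/200) = 8997/10000 ≈ 0.899700
step 4 [4y] swap r/1=1216/36711: DF=(1 − 1216/36711·(0.967100+0.925900+0.899700))/(1+1216/36711) = 549/625 ≈ 0.878400

1 1 9671/10000
2 2 9259/10000
3 3 8997/10000
4 4 549/625
DF(2y) is solved at step 2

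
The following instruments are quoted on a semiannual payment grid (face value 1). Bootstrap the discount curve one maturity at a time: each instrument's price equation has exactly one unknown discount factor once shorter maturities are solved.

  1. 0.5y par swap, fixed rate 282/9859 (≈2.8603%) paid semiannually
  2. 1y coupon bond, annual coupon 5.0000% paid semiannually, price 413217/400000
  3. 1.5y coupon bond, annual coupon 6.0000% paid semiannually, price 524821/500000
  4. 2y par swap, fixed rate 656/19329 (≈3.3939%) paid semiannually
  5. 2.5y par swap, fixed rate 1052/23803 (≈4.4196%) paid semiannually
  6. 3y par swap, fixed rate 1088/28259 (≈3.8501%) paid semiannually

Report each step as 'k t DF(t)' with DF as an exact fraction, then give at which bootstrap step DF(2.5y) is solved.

1 1/2 9859/10000
2 1 4919/5000
3 3/2 9617/10000
4 2 584/625
5 5/2 2237/2500
6 3 557/625
DF(2.5y) is solved at step 5

step 1 [0.5y] swap r/2=141/9859: DF=(1 − 141/9859·(0))/(1+141/9859) = 9859/10000 ≈ 0.985900
step 2 [1y] bond c/2=1/40: DF=(413217/400000 − 1/40·(0.985900))/(1+1/40) = 4919/5000 ≈ 0.983800
step 3 [1.5y] bond c/2=3/100: DF=(524821/500000 − 3/100·(0.985900+0.983800))/(1+3/100) = 9617/10000 ≈ 0.961700
step 4 [2y] swap r/2=328/19329: DF=(1 − 328/19329·(0.985900+0.983800+0.961700))/(1+328/19329) = 584/625 ≈ 0.934400
step 5 [2.5y] swap r/2=526/23803: DF=(1 − 526/23803·(0.985900+0.983800+0.961700+0.934400))/(1+526/23803) = 2237/2500 ≈ 0.894800
step 6 [3y] swap r/2=544/28259: DF=(1 − 544/28259·(0.985900+0.983800+0.961700+0.934400+0.894800))/(1+544/28259) = 557/625 ≈ 0.891200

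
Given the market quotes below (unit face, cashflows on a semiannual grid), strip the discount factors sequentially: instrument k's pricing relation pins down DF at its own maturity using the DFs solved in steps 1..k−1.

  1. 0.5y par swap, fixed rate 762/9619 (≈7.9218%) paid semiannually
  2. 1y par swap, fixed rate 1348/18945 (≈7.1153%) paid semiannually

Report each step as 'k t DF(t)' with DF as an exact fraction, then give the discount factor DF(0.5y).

1 1/2 9619/10000
2 1 4663/5000
DF(0.5y) = 9619/10000 ≈ 0.961900

step 1 [0.5y] swap r/2=381/9619: DF=(1 − 381/9619·(0))/(1+381/9619) = 9619/10000 ≈ 0.961900
step 2 [1y] swap r/2=674/18945: DF=(1 − 674/18945·(0.961900))/(1+674/18945) = 4663/5000 ≈ 0.932600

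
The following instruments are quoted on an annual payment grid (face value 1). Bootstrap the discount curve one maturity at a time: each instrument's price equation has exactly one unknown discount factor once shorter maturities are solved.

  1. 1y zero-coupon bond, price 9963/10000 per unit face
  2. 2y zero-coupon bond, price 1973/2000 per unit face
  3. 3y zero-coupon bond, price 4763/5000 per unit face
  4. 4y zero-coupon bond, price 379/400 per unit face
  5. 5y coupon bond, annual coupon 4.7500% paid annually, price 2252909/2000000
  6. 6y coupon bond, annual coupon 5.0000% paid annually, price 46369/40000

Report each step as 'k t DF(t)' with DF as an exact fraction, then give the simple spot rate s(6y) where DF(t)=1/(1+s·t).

1 1 9963/10000
2 2 1973/2000
3 3 4763/5000
4 4 379/400
5 5 8993/10000
6 6 8763/10000
s(6y) = (1/(8763/10000) − 1)/(6) = 1237/52578 ≈ 2.3527%

step 1 [1y] zero: DF = P = 9963/10000 ≈ 0.996300
step 2 [2y] zero: DF = P = 1973/2000 ≈ 0.986500
step 3 [3y] zero: DF = P = 4763/5000 ≈ 0.952600
step 4 [4y] zero: DF = P = 379/400 ≈ 0.947500
step 5 [5y] bond c/1=19/400: DF=(2252909/2000000 − 19/400·(0.996300+0.986500+0.952600+0.947500))/(1+19/400) = 8993/10000 ≈ 0.899300
step 6 [6y] bond c/1=1/20: DF=(46369/40000 − 1/20·(0.996300+0.986500+0.952600+0.947500+0.899300))/(1+1/20) = 8763/10000 ≈ 0.876300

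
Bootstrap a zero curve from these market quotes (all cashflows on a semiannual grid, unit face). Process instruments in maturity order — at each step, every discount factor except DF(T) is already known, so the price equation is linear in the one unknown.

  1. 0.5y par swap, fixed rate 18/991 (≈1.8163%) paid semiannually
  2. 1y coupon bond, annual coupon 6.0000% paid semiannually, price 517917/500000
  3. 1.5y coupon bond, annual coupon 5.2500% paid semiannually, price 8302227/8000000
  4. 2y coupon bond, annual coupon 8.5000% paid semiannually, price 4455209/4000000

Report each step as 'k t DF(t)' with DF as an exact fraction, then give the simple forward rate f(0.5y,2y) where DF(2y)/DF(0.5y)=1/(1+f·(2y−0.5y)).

step 1 [0.5y] swap r/2=9/991: DF=(1 − 9/991·(0))/(1+9/991) = 991/1000 ≈ 0.991000
step 2 [1y] bond c/2=3/100: DF=(517917/500000 − 3/100·(0.991000))/(1+3/100) = 1221/1250 ≈ 0.976800
step 3 [1.5y] bond c/2=21/800: DF=(8302227/8000000 − 21/800·(0.991000+0.976800))/(1+21/800) = 9609/10000 ≈ 0.960900
step 4 [2y] bond c/2=17/400: DF=(4455209/4000000 − 17/400·(0.991000+0.976800+0.960900))/(1+17/400) = 949/1000 ≈ 0.949000

1 1/2 991/1000
2 1 1221/1250
3 3/2 9609/10000
4 2 949/1000
f(0.5y,2y) = ((991/1000)/(949/1000) − 1)/(3/2) = 28/949 ≈ 2.9505%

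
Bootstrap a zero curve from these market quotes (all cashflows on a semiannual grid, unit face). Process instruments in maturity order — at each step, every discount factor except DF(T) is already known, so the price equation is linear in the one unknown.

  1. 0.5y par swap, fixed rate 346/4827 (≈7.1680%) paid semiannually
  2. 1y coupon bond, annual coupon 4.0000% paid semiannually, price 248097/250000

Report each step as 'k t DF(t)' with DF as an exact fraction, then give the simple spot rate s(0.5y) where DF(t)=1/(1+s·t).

1 1/2 4827/5000
2 1 477/500
s(0.5y) = (1/(4827/5000) − 1)/(1/2) = 346/4827 ≈ 7.1680%

step 1 [0.5y] swap r/2=173/4827: DF=(1 − 173/4827·(0))/(1+173/4827) = 4827/5000 ≈ 0.965400
step 2 [1y] bond c/2=1/50: DF=(248097/250000 − 1/50·(0.965400))/(1+1/50) = 477/500 ≈ 0.954000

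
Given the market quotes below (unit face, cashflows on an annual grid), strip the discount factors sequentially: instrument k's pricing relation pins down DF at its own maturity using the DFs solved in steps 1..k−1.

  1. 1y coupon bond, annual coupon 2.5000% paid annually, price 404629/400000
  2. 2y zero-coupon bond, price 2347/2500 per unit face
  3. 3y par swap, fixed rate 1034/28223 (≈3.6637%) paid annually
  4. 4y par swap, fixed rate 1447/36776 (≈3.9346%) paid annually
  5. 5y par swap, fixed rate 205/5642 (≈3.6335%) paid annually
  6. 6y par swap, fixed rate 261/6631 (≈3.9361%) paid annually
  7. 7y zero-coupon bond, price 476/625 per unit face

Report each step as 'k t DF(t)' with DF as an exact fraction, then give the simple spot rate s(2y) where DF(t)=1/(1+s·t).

1 1 9869/10000
2 2 2347/2500
3 3 4483/5000
4 4 8553/10000
5 5 209/250
6 6 989/1250
7 7 476/625
s(2y) = (1/(2347/2500) − 1)/(2) = 153/4694 ≈ 3.2595%

step 1 [1y] bond c/1=1/40: DF=(404629/400000 − 1/40·(0))/(1+1/40) = 9869/10000 ≈ 0.986900
step 2 [2y] zero: DF = P = 2347/2500 ≈ 0.938800
step 3 [3y] swap r/1=1034/28223: DF=(1 − 1034/28223·(0.986900+0.938800))/(1+1034/28223) = 4483/5000 ≈ 0.896600
step 4 [4y] swap r/1=1447/36776: DF=(1 − 1447/36776·(0.986900+0.938800+0.896600))/(1+1447/36776) = 8553/10000 ≈ 0.855300
step 5 [5y] swap r/1=205/5642: DF=(1 − 205/5642·(0.986900+0.938800+0.896600+0.855300))/(1+205/5642) = 209/250 ≈ 0.836000
step 6 [6y] swap r/1=261/6631: DF=(1 − 261/6631·(0.986900+0.938800+0.896600+0.855300+0.836000))/(1+261/6631) = 989/1250 ≈ 0.791200
step 7 [7y] zero: DF = P = 476/625 ≈ 0.761600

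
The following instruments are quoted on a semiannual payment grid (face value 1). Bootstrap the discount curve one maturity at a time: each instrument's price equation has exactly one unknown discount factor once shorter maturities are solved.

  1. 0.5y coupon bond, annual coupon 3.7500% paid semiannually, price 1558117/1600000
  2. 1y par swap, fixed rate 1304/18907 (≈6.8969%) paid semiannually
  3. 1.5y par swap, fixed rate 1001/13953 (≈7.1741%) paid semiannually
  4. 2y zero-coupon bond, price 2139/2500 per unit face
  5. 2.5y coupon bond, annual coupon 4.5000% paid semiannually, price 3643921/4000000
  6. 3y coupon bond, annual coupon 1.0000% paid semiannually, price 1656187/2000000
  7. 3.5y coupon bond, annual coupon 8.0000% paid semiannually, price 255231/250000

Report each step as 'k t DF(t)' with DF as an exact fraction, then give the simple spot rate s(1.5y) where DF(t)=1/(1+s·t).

step 1 [0.5y] bond c/2=3/160: DF=(1558117/1600000 − 3/160·(0))/(1+3/160) = 9559/10000 ≈ 0.955900
step 2 [1y] swap r/2=652/18907: DF=(1 − 652/18907·(0.955900))/(1+652/18907) = 2337/2500 ≈ 0.934800
step 3 [1.5y] swap r/2=1001/27906: DF=(1 − 1001/27906·(0.955900+0.934800))/(1+1001/27906) = 8999/10000 ≈ 0.899900
step 4 [2y] zero: DF = P = 2139/2500 ≈ 0.855600
step 5 [2.5y] bond c/2=9/400: DF=(3643921/4000000 − 9/400·(0.955900+0.934800+0.899900+0.855600))/(1+9/400) = 8107/10000 ≈ 0.810700
step 6 [3y] bond c/2=1/200: DF=(1656187/2000000 − 1/200·(0.955900+0.934800+0.899900+0.855600+0.810700))/(1+1/200) = 4009/5000 ≈ 0.801800
step 7 [3.5y] bond c/2=1/25: DF=(255231/250000 − 1/25·(0.955900+0.934800+0.899900+0.855600+0.810700+0.801800))/(1+1/25) = 3897/5000 ≈ 0.779400

1 1/2 9559/10000
2 1 2337/2500
3 3/2 8999/10000
4 2 2139/2500
5 5/2 8107/10000
6 3 4009/5000
7 7/2 3897/5000
s(1.5y) = (1/(8999/10000) − 1)/(3/2) = 2002/26997 ≈ 7.4156%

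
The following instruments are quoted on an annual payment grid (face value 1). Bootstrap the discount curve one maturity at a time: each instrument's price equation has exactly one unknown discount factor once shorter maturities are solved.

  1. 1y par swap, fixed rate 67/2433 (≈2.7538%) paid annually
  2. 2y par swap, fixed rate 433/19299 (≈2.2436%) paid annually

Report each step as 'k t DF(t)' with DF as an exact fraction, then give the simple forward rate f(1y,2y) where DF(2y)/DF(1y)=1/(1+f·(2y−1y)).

1 1 2433/2500
2 2 9567/10000
f(1y,2y) = ((2433/2500)/(9567/10000) − 1)/(1) = 55/3189 ≈ 1.7247%

step 1 [1y] swap r/1=67/2433: DF=(1 − 67/2433·(0))/(1+67/2433) = 2433/2500 ≈ 0.973200
step 2 [2y] swap r/1=433/19299: DF=(1 − 433/19299·(0.973200))/(1+433/19299) = 9567/10000 ≈ 0.956700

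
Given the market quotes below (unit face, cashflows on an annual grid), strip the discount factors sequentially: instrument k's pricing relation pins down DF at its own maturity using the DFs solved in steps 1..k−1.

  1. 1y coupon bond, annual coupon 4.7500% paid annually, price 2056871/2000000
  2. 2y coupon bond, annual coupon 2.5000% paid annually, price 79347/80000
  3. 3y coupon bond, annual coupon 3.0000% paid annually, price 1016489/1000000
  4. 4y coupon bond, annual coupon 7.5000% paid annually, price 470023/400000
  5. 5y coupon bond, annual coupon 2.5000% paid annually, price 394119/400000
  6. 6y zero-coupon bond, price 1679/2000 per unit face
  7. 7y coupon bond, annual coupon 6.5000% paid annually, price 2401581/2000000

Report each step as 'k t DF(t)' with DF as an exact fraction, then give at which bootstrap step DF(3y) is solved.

1 1 4909/5000
2 2 9437/10000
3 3 2327/2500
4 4 4469/5000
5 5 4349/5000
6 6 1679/2000
7 7 7943/10000
DF(3y) is solved at step 3

step 1 [1y] bond c/1=19/400: DF=(2056871/2000000 − 19/400·(0))/(1+19/400) = 4909/5000 ≈ 0.981800
step 2 [2y] bond c/1=1/40: DF=(79347/80000 − 1/40·(0.981800))/(1+1/40) = 9437/10000 ≈ 0.943700
step 3 [3y] bond c/1=3/100: DF=(1016489/1000000 − 3/100·(0.981800+0.943700))/(1+3/100) = 2327/2500 ≈ 0.930800
step 4 [4y] bond c/1=3/40: DF=(470023/400000 − 3/40·(0.981800+0.943700+0.930800))/(1+3/40) = 4469/5000 ≈ 0.893800
step 5 [5y] bond c/1=1/40: DF=(394119/400000 − 1/40·(0.981800+0.943700+0.930800+0.893800))/(1+1/40) = 4349/5000 ≈ 0.869800
step 6 [6y] zero: DF = P = 1679/2000 ≈ 0.839500
step 7 [7y] bond c/1=13/200: DF=(2401581/2000000 − 13/200·(0.981800+0.943700+0.930800+0.893800+0.869800+0.839500))/(1+13/200) = 7943/10000 ≈ 0.794300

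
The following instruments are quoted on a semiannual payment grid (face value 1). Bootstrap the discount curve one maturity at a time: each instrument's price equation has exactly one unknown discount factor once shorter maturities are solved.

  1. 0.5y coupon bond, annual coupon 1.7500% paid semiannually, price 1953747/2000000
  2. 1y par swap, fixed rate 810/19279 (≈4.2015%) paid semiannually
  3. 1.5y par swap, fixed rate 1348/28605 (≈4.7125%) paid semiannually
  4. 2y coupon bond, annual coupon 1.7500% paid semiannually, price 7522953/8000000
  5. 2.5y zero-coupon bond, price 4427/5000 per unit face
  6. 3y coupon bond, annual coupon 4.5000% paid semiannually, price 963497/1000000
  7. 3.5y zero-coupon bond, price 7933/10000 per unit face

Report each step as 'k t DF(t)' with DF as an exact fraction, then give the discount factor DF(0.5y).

1 1/2 2421/2500
2 1 1919/2000
3 3/2 4663/5000
4 2 4537/5000
5 5/2 4427/5000
6 3 8399/10000
7 7/2 7933/10000
DF(0.5y) = 2421/2500 ≈ 0.968400

step 1 [0.5y] bond c/2=7/800: DF=(1953747/2000000 − 7/800·(0))/(1+7/800) = 2421/2500 ≈ 0.968400
step 2 [1y] swap r/2=405/19279: DF=(1 − 405/19279·(0.968400))/(1+405/19279) = 1919/2000 ≈ 0.959500
step 3 [1.5y] swap r/2=674/28605: DF=(1 − 674/28605·(0.968400+0.959500))/(1+674/28605) = 4663/5000 ≈ 0.932600
step 4 [2y] bond c/2=7/800: DF=(7522953/8000000 − 7/800·(0.968400+0.959500+0.932600))/(1+7/800) = 4537/5000 ≈ 0.907400
step 5 [2.5y] zero: DF = P = 4427/5000 ≈ 0.885400
step 6 [3y] bond c/2=9/400: DF=(963497/1000000 − 9/400·(0.968400+0.959500+0.932600+0.907400+0.885400))/(1+9/400) = 8399/10000 ≈ 0.839900
step 7 [3.5y] zero: DF = P = 7933/10000 ≈ 0.793300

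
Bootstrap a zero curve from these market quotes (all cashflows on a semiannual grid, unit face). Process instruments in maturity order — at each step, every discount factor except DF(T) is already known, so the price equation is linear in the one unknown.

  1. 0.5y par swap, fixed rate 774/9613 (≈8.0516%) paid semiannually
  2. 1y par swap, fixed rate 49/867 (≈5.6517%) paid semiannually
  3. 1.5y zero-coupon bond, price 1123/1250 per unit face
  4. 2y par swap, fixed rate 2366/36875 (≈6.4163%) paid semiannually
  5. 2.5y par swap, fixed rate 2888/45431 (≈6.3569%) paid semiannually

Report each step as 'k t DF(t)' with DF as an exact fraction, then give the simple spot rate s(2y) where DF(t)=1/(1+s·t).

step 1 [0.5y] swap r/2=387/9613: DF=(1 − 387/9613·(0))/(1+387/9613) = 9613/10000 ≈ 0.961300
step 2 [1y] swap r/2=49/1734: DF=(1 − 49/1734·(0.961300))/(1+49/1734) = 9461/10000 ≈ 0.946100
step 3 [1.5y] zero: DF = P = 1123/1250 ≈ 0.898400
step 4 [2y] swap r/2=1183/36875: DF=(1 − 1183/36875·(0.961300+0.946100+0.898400))/(1+1183/36875) = 8817/10000 ≈ 0.881700
step 5 [2.5y] swap r/2=1444/45431: DF=(1 − 1444/45431·(0.961300+0.946100+0.898400+0.881700))/(1+1444/45431) = 2139/2500 ≈ 0.855600

1 1/2 9613/10000
2 1 9461/10000
3 3/2 1123/1250
4 2 8817/10000
5 5/2 2139/2500
s(2y) = (1/(8817/10000) − 1)/(2) = 1183/17634 ≈ 6.7086%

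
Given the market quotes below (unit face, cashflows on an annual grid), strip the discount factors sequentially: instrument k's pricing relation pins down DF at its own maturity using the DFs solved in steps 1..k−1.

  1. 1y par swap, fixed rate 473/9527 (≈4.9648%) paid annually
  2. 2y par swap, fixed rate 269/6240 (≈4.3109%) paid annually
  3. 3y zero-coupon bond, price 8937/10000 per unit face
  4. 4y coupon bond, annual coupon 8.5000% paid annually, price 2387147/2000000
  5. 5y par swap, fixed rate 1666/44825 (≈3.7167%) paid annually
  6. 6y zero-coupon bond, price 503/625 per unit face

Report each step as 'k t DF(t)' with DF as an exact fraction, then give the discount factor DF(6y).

step 1 [1y] swap r/1=473/9527: DF=(1 − 473/9527·(0))/(1+473/9527) = 9527/10000 ≈ 0.952700
step 2 [2y] swap r/1=269/6240: DF=(1 − 269/6240·(0.952700))/(1+269/6240) = 9193/10000 ≈ 0.919300
step 3 [3y] zero: DF = P = 8937/10000 ≈ 0.893700
step 4 [4y] bond c/1=17/200: DF=(2387147/2000000 − 17/200·(0.952700+0.919300+0.893700))/(1+17/200) = 4417/5000 ≈ 0.883400
step 5 [5y] swap r/1=1666/44825: DF=(1 − 1666/44825·(0.952700+0.919300+0.893700+0.883400))/(1+1666/44825) = 4167/5000 ≈ 0.833400
step 6 [6y] zero: DF = P = 503/625 ≈ 0.804800

1 1 9527/10000
2 2 9193/10000
3 3 8937/10000
4 4 4417/5000
5 5 4167/5000
6 6 503/625
DF(6y) = 503/625 ≈ 0.804800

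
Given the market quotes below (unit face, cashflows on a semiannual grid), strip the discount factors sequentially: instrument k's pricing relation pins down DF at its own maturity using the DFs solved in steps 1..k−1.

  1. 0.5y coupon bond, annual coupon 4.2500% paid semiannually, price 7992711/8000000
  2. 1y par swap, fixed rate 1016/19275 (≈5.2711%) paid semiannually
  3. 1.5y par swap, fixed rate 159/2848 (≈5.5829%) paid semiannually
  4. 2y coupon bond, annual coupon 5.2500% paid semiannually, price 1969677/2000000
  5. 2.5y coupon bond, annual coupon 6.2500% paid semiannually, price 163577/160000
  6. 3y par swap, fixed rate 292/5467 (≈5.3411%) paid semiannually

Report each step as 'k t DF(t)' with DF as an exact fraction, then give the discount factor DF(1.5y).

step 1 [0.5y] bond c/2=17/800: DF=(7992711/8000000 − 17/800·(0))/(1+17/800) = 9783/10000 ≈ 0.978300
step 2 [1y] swap r/2=508/19275: DF=(1 − 508/19275·(0.978300))/(1+508/19275) = 2373/2500 ≈ 0.949200
step 3 [1.5y] swap r/2=159/5696: DF=(1 − 159/5696·(0.978300+0.949200))/(1+159/5696) = 1841/2000 ≈ 0.920500
step 4 [2y] bond c/2=21/800: DF=(1969677/2000000 − 21/800·(0.978300+0.949200+0.920500))/(1+21/800) = 2217/2500 ≈ 0.886800
step 5 [2.5y] bond c/2=1/32: DF=(163577/160000 − 1/32·(0.978300+0.949200+0.920500+0.886800))/(1+1/32) = 4391/5000 ≈ 0.878200
step 6 [3y] swap r/2=146/5467: DF=(1 − 146/5467·(0.978300+0.949200+0.920500+0.886800+0.878200))/(1+146/5467) = 427/500 ≈ 0.854000

1 1/2 9783/10000
2 1 2373/2500
3 3/2 1841/2000
4 2 2217/2500
5 5/2 4391/5000
6 3 427/500
DF(1.5y) = 1841/2000 ≈ 0.920500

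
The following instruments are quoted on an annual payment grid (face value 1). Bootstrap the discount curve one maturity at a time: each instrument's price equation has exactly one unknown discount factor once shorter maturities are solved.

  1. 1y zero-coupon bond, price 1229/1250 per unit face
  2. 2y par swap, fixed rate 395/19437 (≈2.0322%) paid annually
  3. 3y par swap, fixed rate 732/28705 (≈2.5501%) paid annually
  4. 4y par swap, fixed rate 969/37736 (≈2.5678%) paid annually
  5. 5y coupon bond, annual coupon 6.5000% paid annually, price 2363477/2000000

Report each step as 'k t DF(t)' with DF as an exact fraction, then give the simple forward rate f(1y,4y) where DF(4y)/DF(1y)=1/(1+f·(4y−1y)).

step 1 [1y] zero: DF = P = 1229/1250 ≈ 0.983200
step 2 [2y] swap r/1=395/19437: DF=(1 − 395/19437·(0.983200))/(1+395/19437) = 1921/2000 ≈ 0.960500
step 3 [3y] swap r/1=732/28705: DF=(1 − 732/28705·(0.983200+0.960500))/(1+732/28705) = 2317/2500 ≈ 0.926800
step 4 [4y] swap r/1=969/37736: DF=(1 − 969/37736·(0.983200+0.960500+0.926800))/(1+969/37736) = 9031/10000 ≈ 0.903100
step 5 [5y] bond c/1=13/200: DF=(2363477/2000000 − 13/200·(0.983200+0.960500+0.926800+0.903100))/(1+13/200) = 8793/10000 ≈ 0.879300

1 1 1229/1250
2 2 1921/2000
3 3 2317/2500
4 4 9031/10000
5 5 8793/10000
f(1y,4y) = ((1229/1250)/(9031/10000) − 1)/(3) = 267/9031 ≈ 2.9565%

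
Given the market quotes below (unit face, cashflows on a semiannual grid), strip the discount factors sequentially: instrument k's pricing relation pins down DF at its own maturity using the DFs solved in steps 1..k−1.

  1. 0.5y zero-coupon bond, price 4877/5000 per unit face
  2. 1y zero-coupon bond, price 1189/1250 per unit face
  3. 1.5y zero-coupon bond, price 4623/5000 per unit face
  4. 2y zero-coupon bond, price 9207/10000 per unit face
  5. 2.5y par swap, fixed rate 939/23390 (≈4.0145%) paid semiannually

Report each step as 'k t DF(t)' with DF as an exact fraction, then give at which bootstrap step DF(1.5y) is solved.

step 1 [0.5y] zero: DF = P = 4877/5000 ≈ 0.975400
step 2 [1y] zero: DF = P = 1189/1250 ≈ 0.951200
step 3 [1.5y] zero: DF = P = 4623/5000 ≈ 0.924600
step 4 [2y] zero: DF = P = 9207/10000 ≈ 0.920700
step 5 [2.5y] swap r/2=939/46780: DF=(1 − 939/46780·(0.975400+0.951200+0.924600+0.920700))/(1+939/46780) = 9061/10000 ≈ 0.906100

1 1/2 4877/5000
2 1 1189/1250
3 3/2 4623/5000
4 2 9207/10000
5 5/2 9061/10000
DF(1.5y) is solved at step 3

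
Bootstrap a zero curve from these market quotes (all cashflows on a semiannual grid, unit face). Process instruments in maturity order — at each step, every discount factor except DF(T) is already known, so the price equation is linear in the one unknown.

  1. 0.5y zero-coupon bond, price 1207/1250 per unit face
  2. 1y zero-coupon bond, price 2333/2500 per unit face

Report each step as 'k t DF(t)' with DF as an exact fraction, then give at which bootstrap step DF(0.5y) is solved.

step 1 [0.5y] zero: DF = P = 1207/1250 ≈ 0.965600
step 2 [1y] zero: DF = P = 2333/2500 ≈ 0.933200

1 1/2 1207/1250
2 1 2333/2500
DF(0.5y) is solved at step 1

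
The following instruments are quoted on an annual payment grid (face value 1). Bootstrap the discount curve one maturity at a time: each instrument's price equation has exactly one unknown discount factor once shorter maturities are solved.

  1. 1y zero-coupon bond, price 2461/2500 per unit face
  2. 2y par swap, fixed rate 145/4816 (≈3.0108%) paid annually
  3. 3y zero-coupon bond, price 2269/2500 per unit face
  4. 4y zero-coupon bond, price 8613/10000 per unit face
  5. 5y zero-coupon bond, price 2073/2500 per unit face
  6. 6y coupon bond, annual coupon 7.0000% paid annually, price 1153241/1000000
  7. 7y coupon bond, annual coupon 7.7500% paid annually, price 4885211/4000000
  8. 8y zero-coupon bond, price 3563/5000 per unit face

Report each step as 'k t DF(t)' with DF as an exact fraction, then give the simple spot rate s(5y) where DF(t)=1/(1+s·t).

1 1 2461/2500
2 2 471/500
3 3 2269/2500
4 4 8613/10000
5 5 2073/2500
6 6 3909/5000
7 7 3759/5000
8 8 3563/5000
s(5y) = (1/(2073/2500) − 1)/(5) = 427/10365 ≈ 4.1196%

step 1 [1y] zero: DF = P = 2461/2500 ≈ 0.984400
step 2 [2y] swap r/1=145/4816: DF=(1 − 145/4816·(0.984400))/(1+145/4816) = 471/500 ≈ 0.942000
step 3 [3y] zero: DF = P = 2269/2500 ≈ 0.907600
step 4 [4y] zero: DF = P = 8613/10000 ≈ 0.861300
step 5 [5y] zero: DF = P = 2073/2500 ≈ 0.829200
step 6 [6y] bond c/1=7/100: DF=(1153241/1000000 − 7/100·(0.984400+0.942000+0.907600+0.861300+0.829200))/(1+7/100) = 3909/5000 ≈ 0.781800
step 7 [7y] bond c/1=31/400: DF=(4885211/4000000 − 31/400·(0.984400+0.942000+0.907600+0.861300+0.829200+0.781800))/(1+31/400) = 3759/5000 ≈ 0.751800
step 8 [8y] zero: DF = P = 3563/5000 ≈ 0.712600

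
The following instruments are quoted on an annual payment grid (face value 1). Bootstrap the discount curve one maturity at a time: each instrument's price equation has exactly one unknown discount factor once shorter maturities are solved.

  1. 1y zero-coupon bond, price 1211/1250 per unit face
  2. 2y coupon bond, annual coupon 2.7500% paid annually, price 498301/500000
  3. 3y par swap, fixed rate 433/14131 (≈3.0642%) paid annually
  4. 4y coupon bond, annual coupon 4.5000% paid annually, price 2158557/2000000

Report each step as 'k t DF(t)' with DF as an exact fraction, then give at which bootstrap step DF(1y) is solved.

1 1 1211/1250
2 2 118/125
3 3 4567/5000
4 4 9111/10000
DF(1y) is solved at step 1

step 1 [1y] zero: DF = P = 1211/1250 ≈ 0.968800
step 2 [2y] bond c/1=11/400: DF=(498301/500000 − 11/400·(0.968800))/(1+11/400) = 118/125 ≈ 0.944000
step 3 [3y] swap r/1=433/14131: DF=(1 − 433/14131·(0.968800+0.944000))/(1+433/14131) = 4567/5000 ≈ 0.913400
step 4 [4y] bond c/1=9/200: DF=(2158557/2000000 − 9/200·(0.968800+0.944000+0.913400))/(1+9/200) = 9111/10000 ≈ 0.911100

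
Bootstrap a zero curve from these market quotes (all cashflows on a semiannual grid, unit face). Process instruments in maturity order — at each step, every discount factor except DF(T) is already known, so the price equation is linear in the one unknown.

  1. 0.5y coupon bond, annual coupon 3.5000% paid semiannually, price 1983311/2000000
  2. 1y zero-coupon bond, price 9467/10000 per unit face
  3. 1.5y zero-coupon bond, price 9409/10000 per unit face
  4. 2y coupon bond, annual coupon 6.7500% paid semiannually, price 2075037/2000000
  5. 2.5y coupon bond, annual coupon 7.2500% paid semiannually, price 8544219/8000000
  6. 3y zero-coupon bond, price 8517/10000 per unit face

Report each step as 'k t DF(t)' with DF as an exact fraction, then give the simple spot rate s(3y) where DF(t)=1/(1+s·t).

step 1 [0.5y] bond c/2=7/400: DF=(1983311/2000000 − 7/400·(0))/(1+7/400) = 4873/5000 ≈ 0.974600
step 2 [1y] zero: DF = P = 9467/10000 ≈ 0.946700
step 3 [1.5y] zero: DF = P = 9409/10000 ≈ 0.940900
step 4 [2y] bond c/2=27/800: DF=(2075037/2000000 − 27/800·(0.974600+0.946700+0.940900))/(1+27/800) = 4551/5000 ≈ 0.910200
step 5 [2.5y] bond c/2=29/800: DF=(8544219/8000000 − 29/800·(0.974600+0.946700+0.940900+0.910200))/(1+29/800) = 8987/10000 ≈ 0.898700
step 6 [3y] zero: DF = P = 8517/10000 ≈ 0.851700

1 1/2 4873/5000
2 1 9467/10000
3 3/2 9409/10000
4 2 4551/5000
5 5/2 8987/10000
6 3 8517/10000
s(3y) = (1/(8517/10000) − 1)/(3) = 1483/25551 ≈ 5.8041%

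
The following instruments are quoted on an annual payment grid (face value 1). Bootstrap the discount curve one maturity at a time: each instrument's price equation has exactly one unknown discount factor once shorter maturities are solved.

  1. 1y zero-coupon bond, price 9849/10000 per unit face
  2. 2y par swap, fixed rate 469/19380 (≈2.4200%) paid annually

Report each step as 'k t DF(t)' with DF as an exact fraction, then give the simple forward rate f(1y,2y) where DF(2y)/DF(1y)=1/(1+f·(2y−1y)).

1 1 9849/10000
2 2 9531/10000
f(1y,2y) = ((9849/10000)/(9531/10000) − 1)/(1) = 106/3177 ≈ 3.3365%

step 1 [1y] zero: DF = P = 9849/10000 ≈ 0.984900
step 2 [2y] swap r/1=469/19380: DF=(1 − 469/19380·(0.984900))/(1+469/19380) = 9531/10000 ≈ 0.953100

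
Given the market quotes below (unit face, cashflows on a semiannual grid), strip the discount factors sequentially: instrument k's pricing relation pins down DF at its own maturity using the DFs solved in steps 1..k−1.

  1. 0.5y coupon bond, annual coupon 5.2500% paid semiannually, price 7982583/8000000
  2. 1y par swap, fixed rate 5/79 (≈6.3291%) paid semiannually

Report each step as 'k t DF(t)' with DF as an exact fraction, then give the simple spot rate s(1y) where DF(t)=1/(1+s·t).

step 1 [0.5y] bond c/2=21/800: DF=(7982583/8000000 − 21/800·(0))/(1+21/800) = 9723/10000 ≈ 0.972300
step 2 [1y] swap r/2=5/158: DF=(1 − 5/158·(0.972300))/(1+5/158) = 1879/2000 ≈ 0.939500

1 1/2 9723/10000
2 1 1879/2000
s(1y) = (1/(1879/2000) − 1)/(1) = 121/1879 ≈ 6.4396%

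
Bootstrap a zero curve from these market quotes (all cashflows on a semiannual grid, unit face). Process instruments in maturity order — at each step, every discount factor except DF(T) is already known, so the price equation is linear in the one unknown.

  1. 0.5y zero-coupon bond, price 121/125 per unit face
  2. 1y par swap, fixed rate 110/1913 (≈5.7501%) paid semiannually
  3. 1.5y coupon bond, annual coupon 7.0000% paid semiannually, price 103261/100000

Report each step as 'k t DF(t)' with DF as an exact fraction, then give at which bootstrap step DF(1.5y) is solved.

step 1 [0.5y] zero: DF = P = 121/125 ≈ 0.968000
step 2 [1y] swap r/2=55/1913: DF=(1 − 55/1913·(0.968000))/(1+55/1913) = 189/200 ≈ 0.945000
step 3 [1.5y] bond c/2=7/200: DF=(103261/100000 − 7/200·(0.968000+0.945000))/(1+7/200) = 933/1000 ≈ 0.933000

1 1/2 121/125
2 1 189/200
3 3/2 933/1000
DF(1.5y) is solved at step 3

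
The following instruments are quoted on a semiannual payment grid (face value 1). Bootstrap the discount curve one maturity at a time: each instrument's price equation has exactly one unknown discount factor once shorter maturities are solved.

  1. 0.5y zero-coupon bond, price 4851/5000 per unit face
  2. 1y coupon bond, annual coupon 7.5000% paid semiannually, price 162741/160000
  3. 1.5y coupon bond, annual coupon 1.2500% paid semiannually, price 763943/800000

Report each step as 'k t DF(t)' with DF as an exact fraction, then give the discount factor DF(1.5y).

1 1/2 4851/5000
2 1 9453/10000
3 3/2 9371/10000
DF(1.5y) = 9371/10000 ≈ 0.937100

step 1 [0.5y] zero: DF = P = 4851/5000 ≈ 0.970200
step 2 [1y] bond c/2=3/80: DF=(162741/160000 − 3/80·(0.970200))/(1+3/80) = 9453/10000 ≈ 0.945300
step 3 [1.5y] bond c/2=1/160: DF=(763943/800000 − 1/160·(0.970200+0.945300))/(1+1/160) = 9371/10000 ≈ 0.937100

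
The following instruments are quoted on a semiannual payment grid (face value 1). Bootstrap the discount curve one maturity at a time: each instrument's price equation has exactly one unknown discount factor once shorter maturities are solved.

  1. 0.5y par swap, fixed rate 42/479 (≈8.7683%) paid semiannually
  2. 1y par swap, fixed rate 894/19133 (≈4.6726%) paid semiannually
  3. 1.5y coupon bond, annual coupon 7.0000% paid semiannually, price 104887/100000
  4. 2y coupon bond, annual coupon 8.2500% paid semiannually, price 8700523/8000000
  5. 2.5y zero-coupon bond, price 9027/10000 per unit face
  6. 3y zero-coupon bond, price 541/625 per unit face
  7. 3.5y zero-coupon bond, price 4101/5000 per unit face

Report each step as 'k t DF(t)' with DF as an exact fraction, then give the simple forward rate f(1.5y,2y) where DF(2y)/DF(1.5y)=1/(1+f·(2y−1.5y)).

1 1/2 479/500
2 1 9553/10000
3 3/2 9487/10000
4 2 9311/10000
5 5/2 9027/10000
6 3 541/625
7 7/2 4101/5000
f(1.5y,2y) = ((9487/10000)/(9311/10000) − 1)/(1/2) = 352/9311 ≈ 3.7805%

step 1 [0.5y] swap r/2=21/479: DF=(1 − 21/479·(0))/(1+21/479) = 479/500 ≈ 0.958000
step 2 [1y] swap r/2=447/19133: DF=(1 − 447/19133·(0.958000))/(1+447/19133) = 9553/10000 ≈ 0.955300
step 3 [1.5y] bond c/2=7/200: DF=(104887/100000 − 7/200·(0.958000+0.955300))/(1+7/200) = 9487/10000 ≈ 0.948700
step 4 [2y] bond c/2=33/800: DF=(8700523/8000000 − 33/800·(0.958000+0.955300+0.948700))/(1+33/800) = 9311/10000 ≈ 0.931100
step 5 [2.5y] zero: DF = P = 9027/10000 ≈ 0.902700
step 6 [3y] zero: DF = P = 541/625 ≈ 0.865600
step 7 [3.5y] zero: DF = P = 4101/5000 ≈ 0.820200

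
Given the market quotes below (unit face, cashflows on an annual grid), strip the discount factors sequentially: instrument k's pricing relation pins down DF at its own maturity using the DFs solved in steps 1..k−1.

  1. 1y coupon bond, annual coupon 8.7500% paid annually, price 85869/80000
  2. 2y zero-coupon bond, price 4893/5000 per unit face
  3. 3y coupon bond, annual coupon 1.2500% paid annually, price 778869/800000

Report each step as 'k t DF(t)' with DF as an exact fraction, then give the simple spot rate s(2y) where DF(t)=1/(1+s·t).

step 1 [1y] bond c/1=7/80: DF=(85869/80000 − 7/80·(0))/(1+7/80) = 987/1000 ≈ 0.987000
step 2 [2y] zero: DF = P = 4893/5000 ≈ 0.978600
step 3 [3y] bond c/1=1/80: DF=(778869/800000 − 1/80·(0.987000+0.978600))/(1+1/80) = 9373/10000 ≈ 0.937300

1 1 987/1000
2 2 4893/5000
3 3 9373/10000
s(2y) = (1/(4893/5000) − 1)/(2) = 107/9786 ≈ 1.0934%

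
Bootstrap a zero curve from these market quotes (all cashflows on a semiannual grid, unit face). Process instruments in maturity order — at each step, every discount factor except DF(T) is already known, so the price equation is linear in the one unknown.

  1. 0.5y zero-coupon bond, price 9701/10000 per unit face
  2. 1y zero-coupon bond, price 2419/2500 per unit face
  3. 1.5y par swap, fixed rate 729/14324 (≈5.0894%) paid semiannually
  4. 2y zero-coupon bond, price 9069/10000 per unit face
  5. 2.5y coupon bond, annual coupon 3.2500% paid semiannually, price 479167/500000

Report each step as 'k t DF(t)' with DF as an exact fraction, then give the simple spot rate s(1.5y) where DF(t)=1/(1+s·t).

1 1/2 9701/10000
2 1 2419/2500
3 3/2 9271/10000
4 2 9069/10000
5 5/2 8827/10000
s(1.5y) = (1/(9271/10000) − 1)/(3/2) = 486/9271 ≈ 5.2422%

step 1 [0.5y] zero: DF = P = 9701/10000 ≈ 0.970100
step 2 [1y] zero: DF = P = 2419/2500 ≈ 0.967600
step 3 [1.5y] swap r/2=729/28648: DF=(1 − 729/28648·(0.970100+0.967600))/(1+729/28648) = 9271/10000 ≈ 0.927100
step 4 [2y] zero: DF = P = 9069/10000 ≈ 0.906900
step 5 [2.5y] bond c/2=13/800: DF=(479167/500000 − 13/800·(0.970100+0.967600+0.927100+0.906900))/(1+13/800) = 8827/10000 ≈ 0.882700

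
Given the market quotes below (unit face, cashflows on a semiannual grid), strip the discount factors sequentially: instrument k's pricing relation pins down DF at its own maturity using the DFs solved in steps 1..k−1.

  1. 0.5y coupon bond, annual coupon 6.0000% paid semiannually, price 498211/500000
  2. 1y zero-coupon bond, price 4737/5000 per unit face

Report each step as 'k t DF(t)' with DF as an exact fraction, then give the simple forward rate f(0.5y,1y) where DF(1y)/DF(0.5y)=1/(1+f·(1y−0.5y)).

step 1 [0.5y] bond c/2=3/100: DF=(498211/500000 − 3/100·(0))/(1+3/100) = 4837/5000 ≈ 0.967400
step 2 [1y] zero: DF = P = 4737/5000 ≈ 0.947400

1 1/2 4837/5000
2 1 4737/5000
f(0.5y,1y) = ((4837/5000)/(4737/5000) − 1)/(1/2) = 200/4737 ≈ 4.2221%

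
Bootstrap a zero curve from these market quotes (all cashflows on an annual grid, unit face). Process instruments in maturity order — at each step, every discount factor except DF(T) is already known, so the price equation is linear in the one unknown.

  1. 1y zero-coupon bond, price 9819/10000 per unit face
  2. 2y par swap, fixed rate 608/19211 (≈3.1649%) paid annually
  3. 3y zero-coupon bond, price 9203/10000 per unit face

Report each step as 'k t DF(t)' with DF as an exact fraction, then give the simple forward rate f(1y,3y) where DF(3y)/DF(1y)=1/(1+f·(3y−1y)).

1 1 9819/10000
2 2 587/625
3 3 9203/10000
f(1y,3y) = ((9819/10000)/(9203/10000) − 1)/(2) = 308/9203 ≈ 3.3467%

step 1 [1y] zero: DF = P = 9819/10000 ≈ 0.981900
step 2 [2y] swap r/1=608/19211: DF=(1 − 608/19211·(0.981900))/(1+608/19211) = 587/625 ≈ 0.939200
step 3 [3y] zero: DF = P = 9203/10000 ≈ 0.920300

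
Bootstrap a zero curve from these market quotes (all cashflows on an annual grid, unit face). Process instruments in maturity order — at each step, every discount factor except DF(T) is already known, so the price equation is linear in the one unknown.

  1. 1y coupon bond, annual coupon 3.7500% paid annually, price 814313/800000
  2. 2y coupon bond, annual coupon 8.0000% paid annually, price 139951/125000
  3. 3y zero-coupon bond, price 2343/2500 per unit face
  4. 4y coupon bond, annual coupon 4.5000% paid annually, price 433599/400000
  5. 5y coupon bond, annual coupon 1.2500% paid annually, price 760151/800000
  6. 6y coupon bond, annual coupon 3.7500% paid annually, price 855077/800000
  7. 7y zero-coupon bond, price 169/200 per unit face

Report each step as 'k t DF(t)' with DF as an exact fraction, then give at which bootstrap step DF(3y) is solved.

1 1 9811/10000
2 2 241/250
3 3 2343/2500
4 4 2283/2500
5 5 2229/2500
6 6 538/625
7 7 169/200
DF(3y) is solved at step 3

step 1 [1y] bond c/1=3/80: DF=(814313/800000 − 3/80·(0))/(1+3/80) = 9811/10000 ≈ 0.981100
step 2 [2y] bond c/1=2/25: DF=(139951/125000 − 2/25·(0.981100))/(1+2/25) = 241/250 ≈ 0.964000
step 3 [3y] zero: DF = P = 2343/2500 ≈ 0.937200
step 4 [4y] bond c/1=9/200: DF=(433599/400000 − 9/200·(0.981100+0.964000+0.937200))/(1+9/200) = 2283/2500 ≈ 0.913200
step 5 [5y] bond c/1=1/80: DF=(760151/800000 − 1/80·(0.981100+0.964000+0.937200+0.913200))/(1+1/80) = 2229/2500 ≈ 0.891600
step 6 [6y] bond c/1=3/80: DF=(855077/800000 − 3/80·(0.981100+0.964000+0.937200+0.913200+0.891600))/(1+3/80) = 538/625 ≈ 0.860800
step 7 [7y] zero: DF = P = 169/200 ≈ 0.845000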